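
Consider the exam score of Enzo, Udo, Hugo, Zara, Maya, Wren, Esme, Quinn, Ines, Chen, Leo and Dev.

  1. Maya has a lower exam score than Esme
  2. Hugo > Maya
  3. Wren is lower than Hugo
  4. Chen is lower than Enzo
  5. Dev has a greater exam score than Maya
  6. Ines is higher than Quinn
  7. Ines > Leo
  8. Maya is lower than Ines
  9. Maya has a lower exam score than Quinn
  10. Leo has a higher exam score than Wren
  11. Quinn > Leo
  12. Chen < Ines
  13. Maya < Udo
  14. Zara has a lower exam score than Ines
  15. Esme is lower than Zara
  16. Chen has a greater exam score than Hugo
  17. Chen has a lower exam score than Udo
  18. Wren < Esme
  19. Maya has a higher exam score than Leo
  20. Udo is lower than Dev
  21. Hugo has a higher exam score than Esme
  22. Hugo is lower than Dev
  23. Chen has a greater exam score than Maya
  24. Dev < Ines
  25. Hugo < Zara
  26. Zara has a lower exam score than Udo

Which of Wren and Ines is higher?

Ines

Wren < Leo and Leo < Maya give Wren < Maya.
Then Maya < Esme extends the chain to Esme.
Then Esme < Hugo extends the chain to Hugo.
Then Hugo < Zara extends the chain to Zara.
Then Zara < Udo extends the chain to Udo.
With Udo < Dev: Wren < Leo < Maya < Esme < Hugo < Zara < Udo < Dev.
With Dev < Ines: Wren < Leo < Maya < Esme < Hugo < Zara < Udo < Dev < Ines.
So Wren < Ines; Ines is the higher of the two.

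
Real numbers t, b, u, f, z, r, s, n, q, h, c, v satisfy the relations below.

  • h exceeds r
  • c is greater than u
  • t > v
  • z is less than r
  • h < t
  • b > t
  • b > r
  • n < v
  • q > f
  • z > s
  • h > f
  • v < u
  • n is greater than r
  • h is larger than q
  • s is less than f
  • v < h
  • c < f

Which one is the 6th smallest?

The consecutive relations fix a unique order: s < z < r < n < v < u < c < f < q < h < t < b.
The 6th smallest is u.

u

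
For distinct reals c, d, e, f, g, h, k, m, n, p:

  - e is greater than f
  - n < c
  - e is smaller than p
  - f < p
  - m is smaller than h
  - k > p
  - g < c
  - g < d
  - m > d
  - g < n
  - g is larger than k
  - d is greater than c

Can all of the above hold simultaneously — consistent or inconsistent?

consistent

Every relation is compatible with f < e < p < k < g < n < c < d < m < h; the set is consistent.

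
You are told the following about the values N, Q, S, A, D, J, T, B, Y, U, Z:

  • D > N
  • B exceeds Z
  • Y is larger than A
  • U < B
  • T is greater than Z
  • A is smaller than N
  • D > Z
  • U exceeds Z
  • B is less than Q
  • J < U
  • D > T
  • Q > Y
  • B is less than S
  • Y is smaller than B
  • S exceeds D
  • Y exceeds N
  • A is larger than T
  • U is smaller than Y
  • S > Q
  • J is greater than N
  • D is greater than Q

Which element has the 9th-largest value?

Piecing the relations together gives one ordering: Z < T < A < N < J < U < Y < B < Q < D < S.
Counting 9 from the largest end gives A.

A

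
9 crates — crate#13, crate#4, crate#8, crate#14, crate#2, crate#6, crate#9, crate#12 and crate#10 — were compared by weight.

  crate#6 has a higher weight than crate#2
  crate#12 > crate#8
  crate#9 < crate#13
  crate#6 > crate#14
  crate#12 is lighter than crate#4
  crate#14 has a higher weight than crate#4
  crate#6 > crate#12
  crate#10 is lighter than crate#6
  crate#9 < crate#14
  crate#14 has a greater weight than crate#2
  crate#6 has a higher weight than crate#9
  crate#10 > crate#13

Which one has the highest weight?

crate#6

Chaining downward from crate#6: directly below it, crate#9, crate#2, crate#12, crate#10, crate#14; then crate#8, crate#13, crate#4.
That covers every other element, and nothing is given above crate#6, so crate#6 is the highest weight.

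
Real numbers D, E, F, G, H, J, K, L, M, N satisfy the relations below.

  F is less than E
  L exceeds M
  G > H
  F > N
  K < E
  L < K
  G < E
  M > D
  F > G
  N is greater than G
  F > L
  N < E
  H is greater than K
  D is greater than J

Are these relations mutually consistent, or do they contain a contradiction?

Every relation is compatible with J < D < M < L < K < H < G < N < F < E; the set is consistent.

consistent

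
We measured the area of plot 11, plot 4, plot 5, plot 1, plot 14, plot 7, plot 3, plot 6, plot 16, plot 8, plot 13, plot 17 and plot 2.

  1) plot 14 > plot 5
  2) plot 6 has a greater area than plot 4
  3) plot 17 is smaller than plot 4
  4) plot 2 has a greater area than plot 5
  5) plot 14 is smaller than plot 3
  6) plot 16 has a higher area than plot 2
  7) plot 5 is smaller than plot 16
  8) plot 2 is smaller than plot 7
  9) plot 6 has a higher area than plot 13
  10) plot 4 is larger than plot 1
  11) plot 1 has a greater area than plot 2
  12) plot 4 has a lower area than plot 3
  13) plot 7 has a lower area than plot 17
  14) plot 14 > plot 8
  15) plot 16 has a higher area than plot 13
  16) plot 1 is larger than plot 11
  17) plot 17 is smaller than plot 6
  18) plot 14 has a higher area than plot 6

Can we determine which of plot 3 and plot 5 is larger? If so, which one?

The relevant relations are plot 5 < plot 2; plot 2 < plot 7; plot 7 < plot 17; plot 17 < plot 4; plot 4 < plot 6; plot 6 < plot 14; plot 14 < plot 3.
Together: plot 5 < plot 2 < plot 7 < plot 17 < plot 4 < plot 6 < plot 14 < plot 3.
So plot 3 is larger.

plot 3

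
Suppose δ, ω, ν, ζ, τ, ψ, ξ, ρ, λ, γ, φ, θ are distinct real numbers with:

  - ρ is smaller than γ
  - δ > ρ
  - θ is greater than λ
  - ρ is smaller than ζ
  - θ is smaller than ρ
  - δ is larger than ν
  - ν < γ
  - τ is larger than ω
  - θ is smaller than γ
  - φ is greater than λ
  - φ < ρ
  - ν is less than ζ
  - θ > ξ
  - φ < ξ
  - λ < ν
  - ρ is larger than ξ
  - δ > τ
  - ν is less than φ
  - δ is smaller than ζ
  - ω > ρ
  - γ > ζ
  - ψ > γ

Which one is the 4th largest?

Piecing the relations together gives one ordering: λ < ν < φ < ξ < θ < ρ < ω < τ < δ < ζ < γ < ψ.
Counting 4 from the largest end gives δ.

δ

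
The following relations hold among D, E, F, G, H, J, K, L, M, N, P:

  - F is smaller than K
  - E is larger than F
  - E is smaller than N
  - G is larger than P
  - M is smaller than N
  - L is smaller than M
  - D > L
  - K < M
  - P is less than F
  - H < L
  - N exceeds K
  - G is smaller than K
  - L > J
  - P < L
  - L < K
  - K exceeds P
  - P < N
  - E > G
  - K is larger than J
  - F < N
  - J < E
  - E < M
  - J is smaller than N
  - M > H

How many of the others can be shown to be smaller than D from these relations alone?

4

The elements the relations force below D are H, P, J, L — no chain reaches any other.
That is 4.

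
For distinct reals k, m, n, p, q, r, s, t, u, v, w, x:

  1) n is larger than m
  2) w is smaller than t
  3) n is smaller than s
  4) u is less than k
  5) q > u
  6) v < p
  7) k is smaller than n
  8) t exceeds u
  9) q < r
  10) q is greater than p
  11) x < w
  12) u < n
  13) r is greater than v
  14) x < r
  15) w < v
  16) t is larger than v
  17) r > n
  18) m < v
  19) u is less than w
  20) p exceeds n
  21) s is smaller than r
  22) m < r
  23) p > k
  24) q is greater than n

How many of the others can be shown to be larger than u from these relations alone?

9

Directly above u: w, t, k, n, q.
One step further: v, s, p, r (9 so far).
Nothing else is reachable above u; 9 in all.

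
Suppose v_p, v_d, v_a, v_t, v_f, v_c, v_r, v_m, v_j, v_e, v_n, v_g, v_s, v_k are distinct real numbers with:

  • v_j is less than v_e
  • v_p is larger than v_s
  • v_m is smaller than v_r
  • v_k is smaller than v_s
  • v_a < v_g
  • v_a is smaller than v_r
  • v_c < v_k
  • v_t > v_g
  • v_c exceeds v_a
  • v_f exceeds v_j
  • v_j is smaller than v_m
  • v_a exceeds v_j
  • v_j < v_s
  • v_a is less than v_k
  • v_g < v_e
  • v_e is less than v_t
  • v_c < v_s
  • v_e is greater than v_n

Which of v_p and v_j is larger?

v_j < v_a and v_a < v_c give v_j < v_c.
Then v_c < v_k extends the chain to v_k.
Then v_k < v_s extends the chain to v_s.
With v_s < v_p: v_j < v_a < v_c < v_k < v_s < v_p.
So v_j < v_p; v_p is the larger of the two.

v_p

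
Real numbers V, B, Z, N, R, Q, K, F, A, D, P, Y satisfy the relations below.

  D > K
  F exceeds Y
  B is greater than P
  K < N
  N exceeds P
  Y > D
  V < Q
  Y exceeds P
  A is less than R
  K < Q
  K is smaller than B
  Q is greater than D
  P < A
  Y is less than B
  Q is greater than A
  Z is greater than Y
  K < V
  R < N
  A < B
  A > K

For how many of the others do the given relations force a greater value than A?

Directly above A: Q, R, B.
One step further: N (4 so far).
Nothing else is reachable above A; 4 in all.

4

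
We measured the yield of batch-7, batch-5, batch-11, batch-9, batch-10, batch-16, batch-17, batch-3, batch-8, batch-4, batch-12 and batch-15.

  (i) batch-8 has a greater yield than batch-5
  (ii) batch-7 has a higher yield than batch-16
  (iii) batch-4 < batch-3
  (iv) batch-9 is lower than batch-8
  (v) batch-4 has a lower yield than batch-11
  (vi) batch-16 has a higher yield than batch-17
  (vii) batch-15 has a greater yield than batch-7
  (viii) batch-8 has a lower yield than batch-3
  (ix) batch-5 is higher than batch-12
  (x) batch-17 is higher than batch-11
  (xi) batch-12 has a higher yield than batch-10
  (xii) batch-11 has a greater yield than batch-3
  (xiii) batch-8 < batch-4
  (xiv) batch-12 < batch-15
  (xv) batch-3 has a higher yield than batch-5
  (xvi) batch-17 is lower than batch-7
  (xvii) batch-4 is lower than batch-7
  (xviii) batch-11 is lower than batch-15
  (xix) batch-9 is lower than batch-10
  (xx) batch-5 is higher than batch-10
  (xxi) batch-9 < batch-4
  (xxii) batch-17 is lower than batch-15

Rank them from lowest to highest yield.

batch-9 < batch-10 < batch-12 < batch-5 < batch-8 < batch-4 < batch-3 < batch-11 < batch-17 < batch-16 < batch-7 < batch-15

The consecutive links are each given: batch-9 < batch-10; batch-10 < batch-12; batch-12 < batch-5; batch-5 < batch-8; batch-8 < batch-4; batch-4 < batch-3; batch-3 < batch-11; batch-11 < batch-17; batch-17 < batch-16; batch-16 < batch-7; batch-7 < batch-15.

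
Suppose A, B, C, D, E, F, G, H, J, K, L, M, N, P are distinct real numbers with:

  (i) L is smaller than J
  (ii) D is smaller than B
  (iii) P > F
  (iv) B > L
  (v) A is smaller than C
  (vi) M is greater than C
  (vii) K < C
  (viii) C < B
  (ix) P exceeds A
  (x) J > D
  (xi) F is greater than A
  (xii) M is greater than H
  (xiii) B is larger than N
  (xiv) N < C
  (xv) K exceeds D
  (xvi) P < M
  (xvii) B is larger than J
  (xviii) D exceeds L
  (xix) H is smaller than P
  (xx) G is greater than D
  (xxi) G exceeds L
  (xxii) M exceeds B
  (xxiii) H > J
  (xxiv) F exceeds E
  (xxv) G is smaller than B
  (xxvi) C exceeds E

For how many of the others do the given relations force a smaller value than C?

6

From C the given relations immediately reach E, N, K, A.
From those, D — 5 in total.
From those, L — 6 in total.
Nothing else is reachable below C; 6 in all.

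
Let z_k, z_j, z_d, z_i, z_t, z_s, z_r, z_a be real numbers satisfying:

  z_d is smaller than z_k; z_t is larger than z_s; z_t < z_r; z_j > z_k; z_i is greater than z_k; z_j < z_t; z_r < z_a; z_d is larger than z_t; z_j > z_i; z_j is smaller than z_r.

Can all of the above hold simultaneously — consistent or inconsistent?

Chaining the given relations yields z_t < z_d < z_k < z_i < z_j, so z_t < z_j. But one relation states z_j < z_t. These cannot both hold.

inconsistent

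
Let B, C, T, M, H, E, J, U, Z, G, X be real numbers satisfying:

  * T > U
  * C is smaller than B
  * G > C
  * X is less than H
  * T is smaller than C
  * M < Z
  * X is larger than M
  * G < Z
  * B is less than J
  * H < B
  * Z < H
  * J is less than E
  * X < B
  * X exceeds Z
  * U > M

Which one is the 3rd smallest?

T

Piecing the relations together gives one ordering: M < U < T < C < G < Z < X < H < B < J < E.
The 3rd smallest is T.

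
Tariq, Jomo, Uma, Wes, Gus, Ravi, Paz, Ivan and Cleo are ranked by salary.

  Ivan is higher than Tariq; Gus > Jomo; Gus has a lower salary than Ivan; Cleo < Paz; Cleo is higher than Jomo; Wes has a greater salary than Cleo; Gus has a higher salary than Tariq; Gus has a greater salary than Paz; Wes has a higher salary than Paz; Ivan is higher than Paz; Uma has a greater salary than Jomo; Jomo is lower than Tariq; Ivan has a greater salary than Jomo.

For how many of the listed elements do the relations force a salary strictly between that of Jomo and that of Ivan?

The relations place Jomo below Ivan. An element lies strictly between them when it is forced above Jomo and also forced below Ivan.
Above Jomo: {Cleo, Paz, Wes, Tariq, Gus, Uma}. Below Ivan: {Cleo, Paz, Tariq, Gus}.
Intersection: {Cleo, Paz, Tariq, Gus} — 4.

4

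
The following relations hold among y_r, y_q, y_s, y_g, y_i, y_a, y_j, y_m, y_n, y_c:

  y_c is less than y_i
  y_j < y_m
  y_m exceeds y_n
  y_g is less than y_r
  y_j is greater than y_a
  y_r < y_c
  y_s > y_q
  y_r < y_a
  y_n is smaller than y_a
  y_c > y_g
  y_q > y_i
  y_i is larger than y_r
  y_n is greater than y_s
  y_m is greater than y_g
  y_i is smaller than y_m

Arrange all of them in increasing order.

Each adjacent pair is fixed by a given relation: y_g < y_r; y_r < y_c; y_c < y_i; y_i < y_q; y_q < y_s; y_s < y_n; y_n < y_a; y_a < y_j; y_j < y_m. Chaining them end to end gives the full order.

y_g < y_r < y_c < y_i < y_q < y_s < y_n < y_a < y_j < y_m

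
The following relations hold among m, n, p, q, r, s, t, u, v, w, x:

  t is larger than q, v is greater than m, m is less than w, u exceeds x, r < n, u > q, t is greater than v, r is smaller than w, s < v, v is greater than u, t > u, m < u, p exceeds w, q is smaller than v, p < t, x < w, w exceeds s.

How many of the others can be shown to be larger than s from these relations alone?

The elements the relations force above s are w, p, v, t — no chain reaches any other.
That is 4.

4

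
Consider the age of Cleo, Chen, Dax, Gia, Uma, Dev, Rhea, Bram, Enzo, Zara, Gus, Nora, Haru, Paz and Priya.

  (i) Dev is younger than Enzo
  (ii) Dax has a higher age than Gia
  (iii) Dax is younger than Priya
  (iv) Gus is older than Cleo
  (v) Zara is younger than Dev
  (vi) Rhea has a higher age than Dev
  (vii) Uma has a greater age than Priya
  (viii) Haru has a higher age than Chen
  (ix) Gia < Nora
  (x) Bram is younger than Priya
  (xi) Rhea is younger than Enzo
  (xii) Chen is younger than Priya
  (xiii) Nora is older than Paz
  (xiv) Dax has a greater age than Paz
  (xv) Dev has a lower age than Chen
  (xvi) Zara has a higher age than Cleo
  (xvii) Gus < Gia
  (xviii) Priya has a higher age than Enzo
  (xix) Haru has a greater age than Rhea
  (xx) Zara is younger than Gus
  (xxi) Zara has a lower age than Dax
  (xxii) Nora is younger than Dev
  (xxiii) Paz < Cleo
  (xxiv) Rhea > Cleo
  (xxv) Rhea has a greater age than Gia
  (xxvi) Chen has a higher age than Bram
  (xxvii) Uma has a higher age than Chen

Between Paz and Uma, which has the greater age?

Uma

Link the given pairs in sequence: Paz < Cleo; Cleo < Zara; Zara < Gus; Gus < Gia; Gia < Nora; Nora < Dev; Dev < Rhea; Rhea < Enzo; Enzo < Priya; Priya < Uma.
Together: Paz < Cleo < Zara < Gus < Gia < Nora < Dev < Rhea < Enzo < Priya < Uma.
So Paz < Uma; Uma is the older of the two.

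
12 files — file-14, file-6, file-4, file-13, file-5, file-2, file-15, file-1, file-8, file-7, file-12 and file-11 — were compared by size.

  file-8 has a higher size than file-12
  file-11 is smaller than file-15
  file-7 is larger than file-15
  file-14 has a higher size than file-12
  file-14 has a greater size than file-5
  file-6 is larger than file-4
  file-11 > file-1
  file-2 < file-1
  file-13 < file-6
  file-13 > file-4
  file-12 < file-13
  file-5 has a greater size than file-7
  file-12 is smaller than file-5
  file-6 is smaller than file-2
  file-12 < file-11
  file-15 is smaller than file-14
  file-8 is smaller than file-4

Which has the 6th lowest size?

file-2

Piecing the relations together gives one ordering: file-12 < file-8 < file-4 < file-13 < file-6 < file-2 < file-1 < file-11 < file-15 < file-7 < file-5 < file-14.
Counting 6 from the smallest end gives file-2.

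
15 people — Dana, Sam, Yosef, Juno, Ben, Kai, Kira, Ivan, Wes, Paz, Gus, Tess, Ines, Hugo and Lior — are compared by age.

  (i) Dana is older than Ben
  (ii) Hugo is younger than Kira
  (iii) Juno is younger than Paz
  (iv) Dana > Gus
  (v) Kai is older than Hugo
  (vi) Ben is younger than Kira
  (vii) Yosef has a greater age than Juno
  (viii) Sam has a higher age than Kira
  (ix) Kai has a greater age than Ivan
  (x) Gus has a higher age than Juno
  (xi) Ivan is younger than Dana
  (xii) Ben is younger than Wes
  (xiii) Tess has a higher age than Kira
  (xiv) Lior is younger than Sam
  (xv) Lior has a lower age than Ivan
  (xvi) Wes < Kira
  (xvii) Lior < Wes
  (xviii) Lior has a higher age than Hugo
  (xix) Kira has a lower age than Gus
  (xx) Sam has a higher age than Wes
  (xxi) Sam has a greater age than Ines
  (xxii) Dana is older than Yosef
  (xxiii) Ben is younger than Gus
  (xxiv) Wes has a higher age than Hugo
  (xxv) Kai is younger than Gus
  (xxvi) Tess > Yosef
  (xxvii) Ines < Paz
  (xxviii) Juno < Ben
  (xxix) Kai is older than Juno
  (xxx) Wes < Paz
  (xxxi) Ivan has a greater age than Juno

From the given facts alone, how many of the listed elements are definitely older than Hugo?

Directly above Hugo: Lior, Wes, Kira, Kai.
One step further: Tess, Ivan, Paz, Sam, Gus (9 so far).
One step further: Dana (10 so far).
Nothing else is reachable above Hugo; 10 in all.

10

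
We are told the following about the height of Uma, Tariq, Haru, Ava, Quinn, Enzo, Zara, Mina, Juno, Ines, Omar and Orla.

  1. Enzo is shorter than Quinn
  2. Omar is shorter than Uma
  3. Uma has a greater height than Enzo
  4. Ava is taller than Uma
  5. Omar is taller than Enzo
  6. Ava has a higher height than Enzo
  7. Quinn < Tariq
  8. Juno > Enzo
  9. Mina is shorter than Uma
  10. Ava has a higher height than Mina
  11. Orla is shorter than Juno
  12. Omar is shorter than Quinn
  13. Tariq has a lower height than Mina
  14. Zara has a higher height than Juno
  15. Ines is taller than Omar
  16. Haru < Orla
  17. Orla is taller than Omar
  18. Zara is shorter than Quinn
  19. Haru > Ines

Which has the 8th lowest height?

Quinn

Chaining the given pairs: Enzo < Omar < Ines < Haru < Orla < Juno < Zara < Quinn < Tariq < Mina < Uma < Ava.
The 8th smallest is Quinn.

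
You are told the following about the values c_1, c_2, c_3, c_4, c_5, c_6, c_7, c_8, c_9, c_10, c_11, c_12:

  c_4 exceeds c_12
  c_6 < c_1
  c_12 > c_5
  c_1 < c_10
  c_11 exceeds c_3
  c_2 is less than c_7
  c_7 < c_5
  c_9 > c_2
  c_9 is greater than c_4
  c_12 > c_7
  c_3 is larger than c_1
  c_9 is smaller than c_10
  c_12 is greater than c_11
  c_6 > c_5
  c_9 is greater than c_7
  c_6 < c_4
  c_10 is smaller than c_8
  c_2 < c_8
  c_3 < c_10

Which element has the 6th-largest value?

Chaining the given pairs: c_2 < c_7 < c_5 < c_6 < c_1 < c_3 < c_11 < c_12 < c_4 < c_9 < c_10 < c_8.
The 6th largest is c_11.

c_11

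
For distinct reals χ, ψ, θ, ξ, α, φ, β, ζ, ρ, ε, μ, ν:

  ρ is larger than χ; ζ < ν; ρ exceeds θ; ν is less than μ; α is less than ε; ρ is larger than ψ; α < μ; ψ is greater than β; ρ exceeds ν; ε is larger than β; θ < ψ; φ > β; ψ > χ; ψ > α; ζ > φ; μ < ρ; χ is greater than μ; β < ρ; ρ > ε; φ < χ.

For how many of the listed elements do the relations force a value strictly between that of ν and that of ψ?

Chaining upward from ν reaches: μ, χ, ρ.
Chaining downward from ψ reaches: β, α, φ, θ, ζ, μ, χ.
Strictly between ν and ψ are those in both lists: μ, χ — 2 elements.

2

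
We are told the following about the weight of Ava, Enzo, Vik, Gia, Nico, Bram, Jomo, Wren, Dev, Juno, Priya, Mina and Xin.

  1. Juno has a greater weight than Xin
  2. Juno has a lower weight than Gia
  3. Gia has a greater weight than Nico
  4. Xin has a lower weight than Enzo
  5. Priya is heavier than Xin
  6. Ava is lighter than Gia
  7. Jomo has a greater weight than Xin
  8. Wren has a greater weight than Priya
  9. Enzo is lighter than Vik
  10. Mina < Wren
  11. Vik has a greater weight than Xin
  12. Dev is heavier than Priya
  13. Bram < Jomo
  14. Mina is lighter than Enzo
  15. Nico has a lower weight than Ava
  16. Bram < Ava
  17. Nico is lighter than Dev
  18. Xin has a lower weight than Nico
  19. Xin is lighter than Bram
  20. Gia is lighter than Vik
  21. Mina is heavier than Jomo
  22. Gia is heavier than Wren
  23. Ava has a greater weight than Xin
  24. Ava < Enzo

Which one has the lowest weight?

Bram is not least since Xin < Bram; Priya is not least since Xin < Priya; Nico is not least since Xin < Nico; Dev is not least since Nico < Dev; Jomo is not least since Xin < Jomo; Mina is not least since Jomo < Mina; Ava is not least since Nico < Ava; Juno is not least since Xin < Juno; Enzo is not least since Ava < Enzo; Wren is not least since Priya < Wren; Gia is not least since Juno < Gia; Vik is not least since Enzo < Vik.
Only Xin has nothing below it, so Xin is the lowest weight.

Xin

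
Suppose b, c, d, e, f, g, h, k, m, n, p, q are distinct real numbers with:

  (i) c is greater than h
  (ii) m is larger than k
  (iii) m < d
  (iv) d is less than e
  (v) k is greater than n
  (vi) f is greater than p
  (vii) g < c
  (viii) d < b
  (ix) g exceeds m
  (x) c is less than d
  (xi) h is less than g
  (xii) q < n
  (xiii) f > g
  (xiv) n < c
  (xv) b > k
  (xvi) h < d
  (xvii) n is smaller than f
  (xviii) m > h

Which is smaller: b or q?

q

q < n and n < k give q < k.
With k < m: q < n < k < m.
Then m < g extends the chain to g.
With g < c: q < n < k < m < g < c.
Then c < d extends the chain to d.
With d < b: q < n < k < m < g < c < d < b.
So q < b; q is the smaller of the two.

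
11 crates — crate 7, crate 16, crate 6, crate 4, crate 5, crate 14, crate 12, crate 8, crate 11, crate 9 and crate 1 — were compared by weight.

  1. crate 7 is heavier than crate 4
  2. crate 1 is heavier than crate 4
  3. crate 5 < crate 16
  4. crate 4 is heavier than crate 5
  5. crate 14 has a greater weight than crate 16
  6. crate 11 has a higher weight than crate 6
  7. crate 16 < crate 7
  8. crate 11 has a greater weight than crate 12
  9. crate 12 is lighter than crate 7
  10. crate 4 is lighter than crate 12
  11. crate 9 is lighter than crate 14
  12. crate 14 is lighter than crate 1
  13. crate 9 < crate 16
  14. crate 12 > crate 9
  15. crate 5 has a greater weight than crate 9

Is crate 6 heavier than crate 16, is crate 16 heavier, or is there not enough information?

undetermined

Following every chain through crate 16: above crate 16 we get crate 14, crate 1, crate 7; below crate 16 we get crate 9, crate 5.
crate 6 is not reached, and no chain runs the other way from crate 6 to crate 16.
So the given relations leave the order of crate 16 and crate 6 undetermined.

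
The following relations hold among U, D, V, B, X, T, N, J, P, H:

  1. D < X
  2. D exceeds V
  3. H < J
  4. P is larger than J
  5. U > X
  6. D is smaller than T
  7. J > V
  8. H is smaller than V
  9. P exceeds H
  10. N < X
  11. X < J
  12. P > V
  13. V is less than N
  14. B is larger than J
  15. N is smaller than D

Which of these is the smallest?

H

Chaining upward from H: directly above it, V, J, P; then N, D, B; then X, T; then U.
That covers every other element, and nothing is given below H, so H is the smallest.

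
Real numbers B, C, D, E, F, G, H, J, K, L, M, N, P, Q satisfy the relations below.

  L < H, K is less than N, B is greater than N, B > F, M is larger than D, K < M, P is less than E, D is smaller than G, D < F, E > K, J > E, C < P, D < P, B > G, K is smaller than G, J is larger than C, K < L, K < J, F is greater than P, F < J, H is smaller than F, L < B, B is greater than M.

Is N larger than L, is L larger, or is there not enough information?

undetermined

Following every chain through N: above N we get B; below N we get K.
L is not reached, and no chain runs the other way from L to N.
So the given relations leave the order of N and L undetermined.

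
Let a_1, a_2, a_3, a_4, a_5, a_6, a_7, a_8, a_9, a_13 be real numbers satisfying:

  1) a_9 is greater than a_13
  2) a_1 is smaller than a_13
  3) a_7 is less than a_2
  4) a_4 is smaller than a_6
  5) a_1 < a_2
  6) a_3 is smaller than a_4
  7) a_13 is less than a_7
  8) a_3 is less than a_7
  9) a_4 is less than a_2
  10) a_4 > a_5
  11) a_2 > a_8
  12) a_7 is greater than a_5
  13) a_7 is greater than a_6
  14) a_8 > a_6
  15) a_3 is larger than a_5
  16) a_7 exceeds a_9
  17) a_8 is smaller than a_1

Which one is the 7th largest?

a_6

The consecutive relations fix a unique order: a_5 < a_3 < a_4 < a_6 < a_8 < a_1 < a_13 < a_9 < a_7 < a_2.
Counting 7 from the largest end gives a_6.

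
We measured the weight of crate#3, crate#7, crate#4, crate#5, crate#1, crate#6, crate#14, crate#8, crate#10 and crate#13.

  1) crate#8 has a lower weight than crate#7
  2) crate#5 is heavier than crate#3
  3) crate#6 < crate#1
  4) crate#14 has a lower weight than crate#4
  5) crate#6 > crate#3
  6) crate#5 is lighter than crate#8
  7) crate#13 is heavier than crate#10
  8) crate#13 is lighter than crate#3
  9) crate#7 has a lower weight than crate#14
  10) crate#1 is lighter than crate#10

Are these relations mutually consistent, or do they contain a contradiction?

We have crate#3 < crate#6 stated directly, yet also crate#6 < crate#1 < crate#10 < crate#13 < crate#3 by chaining the others — so crate#6 < crate#3. Contradiction.

inconsistent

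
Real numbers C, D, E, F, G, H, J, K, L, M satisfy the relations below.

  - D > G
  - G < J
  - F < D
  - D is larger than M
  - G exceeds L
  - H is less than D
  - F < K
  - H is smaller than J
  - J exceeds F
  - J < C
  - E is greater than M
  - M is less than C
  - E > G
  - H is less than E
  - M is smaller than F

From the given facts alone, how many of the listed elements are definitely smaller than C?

6

Directly below C: M, J.
One step further: H, G, F (5 so far).
One step further: L (6 so far).
No other element is forced below C by the given relations, so the count is 6.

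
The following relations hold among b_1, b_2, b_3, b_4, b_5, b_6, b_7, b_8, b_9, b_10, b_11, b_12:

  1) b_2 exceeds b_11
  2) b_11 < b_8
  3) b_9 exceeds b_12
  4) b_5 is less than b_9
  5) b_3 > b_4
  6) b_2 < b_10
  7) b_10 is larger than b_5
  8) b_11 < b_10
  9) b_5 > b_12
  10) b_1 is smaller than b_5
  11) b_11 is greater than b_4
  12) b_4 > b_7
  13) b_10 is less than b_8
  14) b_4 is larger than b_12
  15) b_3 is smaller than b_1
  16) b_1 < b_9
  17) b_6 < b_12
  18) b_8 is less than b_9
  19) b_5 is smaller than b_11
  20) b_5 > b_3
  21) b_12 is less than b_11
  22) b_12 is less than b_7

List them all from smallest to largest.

Each adjacent pair is fixed by a given relation: b_6 < b_12; b_12 < b_7; b_7 < b_4; b_4 < b_3; b_3 < b_1; b_1 < b_5; b_5 < b_11; b_11 < b_2; b_2 < b_10; b_10 < b_8; b_8 < b_9. Chaining them end to end gives the full order.

b_6 < b_12 < b_7 < b_4 < b_3 < b_1 < b_5 < b_11 < b_2 < b_10 < b_8 < b_9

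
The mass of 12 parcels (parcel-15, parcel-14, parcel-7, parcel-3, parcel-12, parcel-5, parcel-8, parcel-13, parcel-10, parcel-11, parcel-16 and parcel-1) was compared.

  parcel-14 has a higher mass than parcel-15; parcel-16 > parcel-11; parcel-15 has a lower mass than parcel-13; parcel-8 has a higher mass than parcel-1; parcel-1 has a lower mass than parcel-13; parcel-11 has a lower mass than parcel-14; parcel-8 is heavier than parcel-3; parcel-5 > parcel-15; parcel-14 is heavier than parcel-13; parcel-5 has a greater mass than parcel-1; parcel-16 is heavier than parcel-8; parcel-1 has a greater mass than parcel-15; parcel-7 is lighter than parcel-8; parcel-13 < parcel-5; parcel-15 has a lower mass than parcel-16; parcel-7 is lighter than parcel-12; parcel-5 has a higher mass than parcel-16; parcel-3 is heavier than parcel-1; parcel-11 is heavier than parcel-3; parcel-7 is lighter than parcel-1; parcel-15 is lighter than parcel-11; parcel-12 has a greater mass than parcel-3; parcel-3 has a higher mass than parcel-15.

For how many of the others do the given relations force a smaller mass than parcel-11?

Directly below parcel-11: parcel-15, parcel-3.
One step further: parcel-1 (3 so far).
One step further: parcel-7 (4 so far).
Nothing else is reachable below parcel-11; 4 in all.

4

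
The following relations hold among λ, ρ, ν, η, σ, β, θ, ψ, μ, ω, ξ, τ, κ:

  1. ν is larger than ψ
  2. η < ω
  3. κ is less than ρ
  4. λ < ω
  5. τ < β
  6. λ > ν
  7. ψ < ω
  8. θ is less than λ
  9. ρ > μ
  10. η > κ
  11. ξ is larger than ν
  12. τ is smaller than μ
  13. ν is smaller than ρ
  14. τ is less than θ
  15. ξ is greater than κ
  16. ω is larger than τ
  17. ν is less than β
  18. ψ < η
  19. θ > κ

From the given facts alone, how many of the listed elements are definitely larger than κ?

6

The elements the relations force above κ are θ, η, λ, ξ, ρ, ω — no chain reaches any other.
That is 6.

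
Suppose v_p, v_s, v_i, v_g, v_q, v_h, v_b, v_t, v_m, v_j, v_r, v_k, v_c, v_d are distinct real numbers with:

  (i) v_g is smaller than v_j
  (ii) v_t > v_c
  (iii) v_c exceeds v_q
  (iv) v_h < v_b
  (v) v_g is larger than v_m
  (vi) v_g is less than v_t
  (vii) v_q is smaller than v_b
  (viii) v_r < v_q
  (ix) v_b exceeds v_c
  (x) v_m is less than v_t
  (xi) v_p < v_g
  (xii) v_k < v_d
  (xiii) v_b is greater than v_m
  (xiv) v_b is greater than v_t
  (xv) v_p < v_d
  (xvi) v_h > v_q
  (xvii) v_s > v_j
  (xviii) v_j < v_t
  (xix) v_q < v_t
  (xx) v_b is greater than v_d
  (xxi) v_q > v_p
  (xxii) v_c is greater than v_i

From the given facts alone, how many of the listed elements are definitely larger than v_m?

5

Directly above v_m: v_g, v_t, v_b.
One step further: v_j (4 so far).
One step further: v_s (5 so far).
Nothing else is reachable above v_m; 5 in all.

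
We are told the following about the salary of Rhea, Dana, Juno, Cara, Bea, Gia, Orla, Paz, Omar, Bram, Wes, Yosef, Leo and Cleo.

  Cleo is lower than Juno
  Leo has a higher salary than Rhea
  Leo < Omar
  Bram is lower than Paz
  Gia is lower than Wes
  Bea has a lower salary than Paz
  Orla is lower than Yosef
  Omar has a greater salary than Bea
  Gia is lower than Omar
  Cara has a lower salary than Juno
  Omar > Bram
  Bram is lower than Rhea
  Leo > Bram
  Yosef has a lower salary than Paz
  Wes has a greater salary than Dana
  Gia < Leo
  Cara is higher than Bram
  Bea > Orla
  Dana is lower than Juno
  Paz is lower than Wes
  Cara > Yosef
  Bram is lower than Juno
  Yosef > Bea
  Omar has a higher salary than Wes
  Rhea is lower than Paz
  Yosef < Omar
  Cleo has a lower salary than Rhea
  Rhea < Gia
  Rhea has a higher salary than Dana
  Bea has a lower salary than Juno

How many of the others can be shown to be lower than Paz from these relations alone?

7

The elements the relations force below Paz are Dana, Orla, Bea, Cleo, Bram, Yosef, Rhea — no chain reaches any other.
That is 7.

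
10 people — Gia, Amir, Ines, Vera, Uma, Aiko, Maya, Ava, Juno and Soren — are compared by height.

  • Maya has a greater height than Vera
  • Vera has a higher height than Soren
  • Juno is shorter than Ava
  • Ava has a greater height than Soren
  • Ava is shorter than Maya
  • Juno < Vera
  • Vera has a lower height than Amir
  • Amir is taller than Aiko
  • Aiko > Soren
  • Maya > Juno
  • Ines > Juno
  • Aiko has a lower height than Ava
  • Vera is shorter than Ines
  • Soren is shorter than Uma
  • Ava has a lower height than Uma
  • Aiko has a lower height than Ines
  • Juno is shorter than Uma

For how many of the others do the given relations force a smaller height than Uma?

Directly below Uma: Juno, Soren, Ava.
One step further: Aiko (4 so far).
No other element is forced below Uma by the given relations, so the count is 4.

4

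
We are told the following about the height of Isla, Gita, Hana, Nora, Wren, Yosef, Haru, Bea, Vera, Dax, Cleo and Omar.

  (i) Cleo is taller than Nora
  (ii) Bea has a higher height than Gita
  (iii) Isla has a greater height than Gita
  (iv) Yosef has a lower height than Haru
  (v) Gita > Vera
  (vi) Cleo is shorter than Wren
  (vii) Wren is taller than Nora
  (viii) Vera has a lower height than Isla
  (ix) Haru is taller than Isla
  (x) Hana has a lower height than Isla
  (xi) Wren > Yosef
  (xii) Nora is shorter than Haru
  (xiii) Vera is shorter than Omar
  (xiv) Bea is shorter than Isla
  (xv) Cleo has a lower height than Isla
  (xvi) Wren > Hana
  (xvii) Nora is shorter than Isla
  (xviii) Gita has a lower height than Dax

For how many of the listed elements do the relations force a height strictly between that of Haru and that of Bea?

The relations place Bea below Haru. An element lies strictly between them when it is forced above Bea and also forced below Haru.
Above Bea: {Isla}. Below Haru: {Hana, Vera, Nora, Gita, Cleo, Isla, Yosef}.
Intersection: {Isla} — 1.

1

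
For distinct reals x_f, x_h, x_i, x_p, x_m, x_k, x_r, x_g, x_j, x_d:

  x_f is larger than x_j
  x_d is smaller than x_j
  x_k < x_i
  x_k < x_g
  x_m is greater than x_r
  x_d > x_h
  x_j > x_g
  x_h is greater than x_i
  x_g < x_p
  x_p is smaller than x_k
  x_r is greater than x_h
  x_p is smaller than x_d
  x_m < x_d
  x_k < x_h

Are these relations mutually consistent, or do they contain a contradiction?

We have x_k < x_g stated directly, yet also x_g < x_p < x_k by chaining the others — so x_g < x_k. Contradiction.

inconsistent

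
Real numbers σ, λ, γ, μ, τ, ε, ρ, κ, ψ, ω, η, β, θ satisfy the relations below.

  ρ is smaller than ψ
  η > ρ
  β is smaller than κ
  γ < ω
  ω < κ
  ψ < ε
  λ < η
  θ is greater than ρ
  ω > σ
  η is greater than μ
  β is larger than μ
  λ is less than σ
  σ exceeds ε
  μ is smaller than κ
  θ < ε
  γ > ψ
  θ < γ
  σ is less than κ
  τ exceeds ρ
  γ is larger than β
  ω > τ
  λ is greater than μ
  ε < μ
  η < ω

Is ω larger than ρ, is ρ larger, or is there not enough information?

Link the given pairs in sequence: ρ < θ; θ < ε; ε < μ; μ < λ; λ < η; η < ω.
Together: ρ < θ < ε < μ < λ < η < ω.
So ω is larger.

ω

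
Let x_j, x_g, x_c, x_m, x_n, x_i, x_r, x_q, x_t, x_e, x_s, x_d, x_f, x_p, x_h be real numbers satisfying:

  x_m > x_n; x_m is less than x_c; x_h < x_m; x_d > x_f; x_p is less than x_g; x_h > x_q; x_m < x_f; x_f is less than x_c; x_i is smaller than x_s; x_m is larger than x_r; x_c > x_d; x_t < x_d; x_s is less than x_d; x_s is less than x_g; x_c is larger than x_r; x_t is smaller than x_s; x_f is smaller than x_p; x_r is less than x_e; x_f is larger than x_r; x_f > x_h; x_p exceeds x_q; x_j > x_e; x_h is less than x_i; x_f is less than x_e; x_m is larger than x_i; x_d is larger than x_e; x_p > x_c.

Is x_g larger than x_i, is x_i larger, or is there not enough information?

The relevant relations are x_i < x_m; x_m < x_f; x_f < x_e; x_e < x_d; x_d < x_c; x_c < x_p; x_p < x_g.
Chaining these gives x_i < x_m < x_f < x_e < x_d < x_c < x_p < x_g.
So x_g is larger.

x_g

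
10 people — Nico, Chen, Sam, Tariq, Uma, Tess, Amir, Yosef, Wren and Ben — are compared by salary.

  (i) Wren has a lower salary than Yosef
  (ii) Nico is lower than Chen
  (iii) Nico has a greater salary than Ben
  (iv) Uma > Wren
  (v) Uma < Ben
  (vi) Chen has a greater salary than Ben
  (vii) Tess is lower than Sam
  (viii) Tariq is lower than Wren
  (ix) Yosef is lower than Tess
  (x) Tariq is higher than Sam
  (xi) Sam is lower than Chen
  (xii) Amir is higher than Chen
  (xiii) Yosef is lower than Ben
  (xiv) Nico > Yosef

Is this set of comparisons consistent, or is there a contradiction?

Chaining the given relations yields Yosef < Tess < Sam < Tariq < Wren, so Yosef < Wren. But one relation states Wren < Yosef. These cannot both hold.

inconsistent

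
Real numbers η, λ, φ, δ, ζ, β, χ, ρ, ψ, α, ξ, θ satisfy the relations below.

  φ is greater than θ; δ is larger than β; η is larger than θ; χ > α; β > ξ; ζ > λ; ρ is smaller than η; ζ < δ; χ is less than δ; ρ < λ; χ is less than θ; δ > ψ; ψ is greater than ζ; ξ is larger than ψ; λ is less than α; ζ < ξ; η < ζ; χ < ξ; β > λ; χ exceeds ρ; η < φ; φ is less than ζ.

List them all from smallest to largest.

Nothing is placed below ρ, so it is least; from there ρ < λ; λ < α; α < χ; χ < θ; θ < η; η < φ; φ < ζ; ζ < ψ; ψ < ξ; ξ < β; β < δ, each given directly.

ρ < λ < α < χ < θ < η < φ < ζ < ψ < ξ < β < δ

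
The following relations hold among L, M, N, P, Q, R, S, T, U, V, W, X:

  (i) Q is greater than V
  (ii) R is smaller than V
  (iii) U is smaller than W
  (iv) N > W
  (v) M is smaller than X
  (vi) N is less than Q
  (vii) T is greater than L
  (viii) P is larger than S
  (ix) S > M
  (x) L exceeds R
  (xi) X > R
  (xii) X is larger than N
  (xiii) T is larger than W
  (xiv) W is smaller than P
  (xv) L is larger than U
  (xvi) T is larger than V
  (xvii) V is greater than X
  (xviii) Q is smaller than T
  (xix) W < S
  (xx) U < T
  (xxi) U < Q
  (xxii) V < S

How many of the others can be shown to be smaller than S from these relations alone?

Directly below S: W, M, V.
One step further: U, R, X (6 so far).
One step further: N (7 so far).
No other element is forced below S by the given relations, so the count is 7.

7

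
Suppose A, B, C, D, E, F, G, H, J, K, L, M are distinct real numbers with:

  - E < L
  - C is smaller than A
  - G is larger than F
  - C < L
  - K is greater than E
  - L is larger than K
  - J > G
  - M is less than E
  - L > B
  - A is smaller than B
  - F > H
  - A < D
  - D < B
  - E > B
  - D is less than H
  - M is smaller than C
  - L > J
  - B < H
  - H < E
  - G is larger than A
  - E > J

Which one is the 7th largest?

H

Chaining the given pairs: M < C < A < D < B < H < F < G < J < E < K < L.
Counting 7 from the largest end gives H.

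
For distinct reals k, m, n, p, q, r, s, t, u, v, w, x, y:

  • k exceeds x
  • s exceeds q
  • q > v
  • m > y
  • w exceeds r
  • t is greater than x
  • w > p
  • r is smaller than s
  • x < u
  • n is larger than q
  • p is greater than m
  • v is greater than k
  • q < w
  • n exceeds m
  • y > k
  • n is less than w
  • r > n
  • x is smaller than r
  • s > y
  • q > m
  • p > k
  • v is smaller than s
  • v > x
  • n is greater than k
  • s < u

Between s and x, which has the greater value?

Following the relations from x: x < k < y < m < q < n < r < s.
So x < s; s is the larger of the two.

s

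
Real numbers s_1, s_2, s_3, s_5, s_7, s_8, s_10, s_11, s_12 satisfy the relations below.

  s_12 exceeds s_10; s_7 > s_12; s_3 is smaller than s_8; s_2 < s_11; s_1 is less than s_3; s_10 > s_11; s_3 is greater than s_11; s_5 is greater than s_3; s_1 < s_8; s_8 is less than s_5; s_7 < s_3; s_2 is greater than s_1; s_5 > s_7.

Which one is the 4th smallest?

Chaining the given pairs: s_1 < s_2 < s_11 < s_10 < s_12 < s_7 < s_3 < s_8 < s_5.
The 4th smallest is s_10.

s_10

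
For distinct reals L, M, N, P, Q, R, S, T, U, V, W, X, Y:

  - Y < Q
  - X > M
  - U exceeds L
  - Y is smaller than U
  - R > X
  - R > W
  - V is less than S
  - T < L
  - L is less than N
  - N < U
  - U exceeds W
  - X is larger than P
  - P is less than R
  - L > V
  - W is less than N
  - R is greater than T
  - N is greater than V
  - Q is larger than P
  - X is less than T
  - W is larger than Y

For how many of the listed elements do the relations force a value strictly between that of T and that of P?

Chaining upward from P reaches: X, Q, L, R, N, U.
Chaining downward from T reaches: M, X.
Strictly between P and T are those in both lists: X — 1 element.

1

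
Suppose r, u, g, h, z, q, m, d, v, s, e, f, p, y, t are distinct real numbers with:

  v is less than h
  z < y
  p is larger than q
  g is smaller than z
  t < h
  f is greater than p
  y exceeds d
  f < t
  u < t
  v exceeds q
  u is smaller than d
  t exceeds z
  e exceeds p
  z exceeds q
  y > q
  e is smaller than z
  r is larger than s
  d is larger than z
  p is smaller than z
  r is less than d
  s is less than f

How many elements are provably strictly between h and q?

6

The relations place q below h. An element lies strictly between them when it is forced above q and also forced below h.
Above q: {p, e, f, z, d, t, y, v}. Below h: {s, u, p, e, f, g, z, t, v}.
Intersection: {p, e, f, z, t, v} — 6.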